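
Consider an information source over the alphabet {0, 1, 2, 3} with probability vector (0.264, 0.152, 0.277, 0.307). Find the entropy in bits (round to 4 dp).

H = −Σ pᵢ log₂ pᵢ.
−0.264·log₂(0.264) = 0.5072
−0.152·log₂(0.152) = 0.4131
−0.277·log₂(0.277) = 0.5130
−0.307·log₂(0.307) = 0.5230
Sum ≈ 1.9564 → 1.9564 bits.

1.9564 bits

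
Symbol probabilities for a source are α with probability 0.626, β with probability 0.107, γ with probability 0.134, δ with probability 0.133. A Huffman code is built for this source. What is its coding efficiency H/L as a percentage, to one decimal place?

Entropy H = −Σ p log₂ p ≈ 1.5437 bits.
Huffman merges: 107/1000+133/1000→6/25; 67/500+6/25→187/500; 187/500+313/500→1. L = 807/500 ≈ 1.6140.
Efficiency = H/L = 1.5437/1.6140 = 95.6%.

95.6%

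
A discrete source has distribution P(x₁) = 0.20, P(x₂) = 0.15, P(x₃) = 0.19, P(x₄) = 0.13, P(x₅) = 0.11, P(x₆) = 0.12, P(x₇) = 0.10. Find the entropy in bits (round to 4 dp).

H = −Σ pᵢ log₂ pᵢ.
−0.20·log₂(0.20) = 0.4644
−0.15·log₂(0.15) = 0.4105
−0.19·log₂(0.19) = 0.4552
−0.13·log₂(0.13) = 0.3826
−0.11·log₂(0.11) = 0.3503
−0.12·log₂(0.12) = 0.3671
−0.10·log₂(0.10) = 0.3322
Sum ≈ 2.7623 → 2.7623 bits.

2.7623 bits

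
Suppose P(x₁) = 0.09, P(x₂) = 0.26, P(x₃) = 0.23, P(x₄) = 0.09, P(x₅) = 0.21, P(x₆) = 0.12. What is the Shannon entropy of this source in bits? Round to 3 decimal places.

H = −Σ pᵢ log₂ pᵢ.
−0.09·log₂(0.09) = 0.3127
−0.26·log₂(0.26) = 0.5053
−0.23·log₂(0.23) = 0.4877
−0.09·log₂(0.09) = 0.3127
−0.21·log₂(0.21) = 0.4728
−0.12·log₂(0.12) = 0.3671
Sum ≈ 2.4582 → 2.458 bits.

2.458 bits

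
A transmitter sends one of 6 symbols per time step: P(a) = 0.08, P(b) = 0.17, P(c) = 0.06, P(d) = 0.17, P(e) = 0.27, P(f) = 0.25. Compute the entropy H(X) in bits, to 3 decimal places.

2.414 bits

H = −Σ pᵢ log₂ pᵢ.
−0.08·log₂(0.08) = 0.2915
−0.17·log₂(0.17) = 0.4346
−0.06·log₂(0.06) = 0.2435
−0.17·log₂(0.17) = 0.4346
−0.27·log₂(0.27) = 0.5100
−0.25·log₂(0.25) = 0.5000
Sum ≈ 2.4142 → 2.414 bits.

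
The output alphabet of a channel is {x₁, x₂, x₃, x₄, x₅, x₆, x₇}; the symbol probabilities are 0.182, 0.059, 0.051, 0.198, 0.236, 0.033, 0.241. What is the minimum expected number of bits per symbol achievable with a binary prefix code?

2.552 bits/symbol

Repeatedly combine the two least-probable nodes; the expected code length is the sum of the merged weights.
merge 33/1000 + 51/1000 → 21/250
merge 59/1000 + 21/250 → 143/1000
merge 143/1000 + 91/500 → 13/40
merge 99/500 + 59/250 → 217/500
merge 241/1000 + 13/40 → 283/500
merge 217/500 + 283/500 → 1
L = 21/250 + 143/1000 + 13/40 + 217/500 + 283/500 + 1 = 319/125 = 2.552 bits/symbol.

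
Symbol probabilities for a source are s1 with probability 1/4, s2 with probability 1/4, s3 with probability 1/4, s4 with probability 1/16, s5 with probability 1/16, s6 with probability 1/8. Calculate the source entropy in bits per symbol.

Each probability is a power of 1/2, so log₂(1/p) is an integer.
H = Σ p·log₂(1/p) = 1/4·2 + 1/4·2 + 1/4·2 + 1/16·4 + 1/16·4 + 1/8·3 = 2.375 bits.

2.375 bits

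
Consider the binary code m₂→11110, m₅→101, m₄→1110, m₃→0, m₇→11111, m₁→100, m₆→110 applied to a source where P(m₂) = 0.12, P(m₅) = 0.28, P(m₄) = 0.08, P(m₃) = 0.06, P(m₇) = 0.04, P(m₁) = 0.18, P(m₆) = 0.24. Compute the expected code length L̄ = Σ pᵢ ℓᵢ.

L̄ = Σ pᵢ·ℓᵢ = 0.12·5 + 0.28·3 + 0.08·4 + 0.06·1 + 0.04·5 + 0.18·3 + 0.24·3 = 3.28 bits/symbol.

3.28 bits/symbol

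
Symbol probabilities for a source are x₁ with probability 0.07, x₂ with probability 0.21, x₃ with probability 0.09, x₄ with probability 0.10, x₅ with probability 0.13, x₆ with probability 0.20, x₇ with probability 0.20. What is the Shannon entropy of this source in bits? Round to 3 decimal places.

H = −Σ pᵢ log₂ pᵢ.
−0.07·log₂(0.07) = 0.2686
−0.21·log₂(0.21) = 0.4728
−0.09·log₂(0.09) = 0.3127
−0.10·log₂(0.10) = 0.3322
−0.13·log₂(0.13) = 0.3826
−0.20·log₂(0.20) = 0.4644
−0.20·log₂(0.20) = 0.4644
Sum ≈ 2.6976 → 2.698 bits.

2.698 bits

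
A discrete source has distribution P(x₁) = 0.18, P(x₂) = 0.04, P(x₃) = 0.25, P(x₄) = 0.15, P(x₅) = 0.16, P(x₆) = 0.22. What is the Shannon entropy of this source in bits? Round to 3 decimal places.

H = −Σ pᵢ log₂ pᵢ.
−0.18·log₂(0.18) = 0.4453
−0.04·log₂(0.04) = 0.1858
−0.25·log₂(0.25) = 0.5000
−0.15·log₂(0.15) = 0.4105
−0.16·log₂(0.16) = 0.4230
−0.22·log₂(0.22) = 0.4806
Sum ≈ 2.4452 → 2.445 bits.

2.445 bits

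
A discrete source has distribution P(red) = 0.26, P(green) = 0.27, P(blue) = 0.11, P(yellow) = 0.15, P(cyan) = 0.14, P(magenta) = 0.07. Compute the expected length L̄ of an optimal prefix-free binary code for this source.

Repeatedly combine the two least-probable nodes; the expected code length is the sum of the merged weights.
merge 7/100 + 11/100 → 9/50
merge 7/50 + 3/20 → 29/100
merge 9/50 + 13/50 → 11/25
merge 27/100 + 29/100 → 14/25
merge 11/25 + 14/25 → 1
L = 9/50 + 29/100 + 11/25 + 14/25 + 1 = 247/100 = 2.47 bits/symbol.

2.47 bits/symbol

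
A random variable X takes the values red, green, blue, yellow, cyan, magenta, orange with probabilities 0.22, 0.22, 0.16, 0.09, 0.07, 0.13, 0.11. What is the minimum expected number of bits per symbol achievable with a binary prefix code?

2.72 bits/symbol

Repeatedly combine the two least-probable nodes; the expected code length is the sum of the merged weights.
merge 7/100 + 9/100 → 4/25
merge 11/100 + 13/100 → 6/25
merge 4/25 + 4/25 → 8/25
merge 11/50 + 11/50 → 11/25
merge 6/25 + 8/25 → 14/25
merge 11/25 + 14/25 → 1
L = 4/25 + 6/25 + 8/25 + 11/25 + 14/25 + 1 = 68/25 = 2.72 bits/symbol.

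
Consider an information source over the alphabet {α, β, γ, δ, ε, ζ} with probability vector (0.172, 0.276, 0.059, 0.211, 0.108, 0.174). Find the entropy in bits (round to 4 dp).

2.4497 bits

H = −Σ pᵢ log₂ pᵢ.
−0.172·log₂(0.172) = 0.4368
−0.276·log₂(0.276) = 0.5126
−0.059·log₂(0.059) = 0.2409
−0.211·log₂(0.211) = 0.4736
−0.108·log₂(0.108) = 0.3468
−0.174·log₂(0.174) = 0.4390
Sum ≈ 2.4497 → 2.4497 bits.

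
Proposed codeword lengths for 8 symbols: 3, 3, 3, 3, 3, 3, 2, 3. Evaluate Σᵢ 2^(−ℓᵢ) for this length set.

1.125

With common denominator 2^3 = 8: Σ 2^(−ℓᵢ) = 1/8 + 1/8 + 1/8 + 1/8 + 1/8 + 1/8 + 2/8 + 1/8 = 9/8 = 1.125.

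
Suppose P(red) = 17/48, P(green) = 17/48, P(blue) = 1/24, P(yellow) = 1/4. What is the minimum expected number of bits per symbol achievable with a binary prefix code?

Repeatedly combine the two least-probable nodes; the expected code length is the sum of the merged weights.
merge 1/24 + 1/4 → 7/24
merge 7/24 + 17/48 → 31/48
merge 17/48 + 31/48 → 1
L = 7/24 + 31/48 + 1 = 31/16 = 1.9375 bits/symbol.

1.9375 bits/symbol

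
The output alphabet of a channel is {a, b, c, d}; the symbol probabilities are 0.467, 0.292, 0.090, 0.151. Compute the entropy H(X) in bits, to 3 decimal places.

H = −Σ pᵢ log₂ pᵢ.
−0.467·log₂(0.467) = 0.5130
−0.292·log₂(0.292) = 0.5186
−0.090·log₂(0.090) = 0.3127
−0.151·log₂(0.151) = 0.4118
Sum ≈ 1.7561 → 1.756 bits.

1.756 bits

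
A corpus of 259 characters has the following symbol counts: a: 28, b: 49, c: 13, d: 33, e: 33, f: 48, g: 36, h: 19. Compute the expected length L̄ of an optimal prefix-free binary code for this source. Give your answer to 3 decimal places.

2.934 bits/symbol

Probabilities are the counts divided by 259.
Repeatedly combine the two least-probable nodes; the expected code length is the sum of the merged weights.
merge 13/259 + 19/259 → 32/259
merge 4/37 + 32/259 → 60/259
merge 33/259 + 33/259 → 66/259
merge 36/259 + 48/259 → 12/37
merge 7/37 + 60/259 → 109/259
merge 66/259 + 12/37 → 150/259
merge 109/259 + 150/259 → 1
L = 32/259 + 60/259 + 66/259 + 12/37 + 109/259 + 150/259 + 1 = 760/259 ≈ 2.934 bits/symbol.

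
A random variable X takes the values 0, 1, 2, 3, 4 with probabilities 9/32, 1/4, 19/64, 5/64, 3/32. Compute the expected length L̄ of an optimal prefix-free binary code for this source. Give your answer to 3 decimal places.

2.172 bits/symbol

Repeatedly combine the two least-probable nodes; the expected code length is the sum of the merged weights.
merge 5/64 + 3/32 → 11/64
merge 11/64 + 1/4 → 27/64
merge 9/32 + 19/64 → 37/64
merge 27/64 + 37/64 → 1
L = 11/64 + 27/64 + 37/64 + 1 = 139/64 ≈ 2.172 bits/symbol.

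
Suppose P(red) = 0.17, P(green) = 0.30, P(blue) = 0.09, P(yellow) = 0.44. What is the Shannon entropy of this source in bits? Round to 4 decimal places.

H = −Σ pᵢ log₂ pᵢ.
−0.17·log₂(0.17) = 0.4346
−0.30·log₂(0.30) = 0.5211
−0.09·log₂(0.09) = 0.3127
−0.44·log₂(0.44) = 0.5211
Sum ≈ 1.7895 → 1.7895 bits.

1.7895 bits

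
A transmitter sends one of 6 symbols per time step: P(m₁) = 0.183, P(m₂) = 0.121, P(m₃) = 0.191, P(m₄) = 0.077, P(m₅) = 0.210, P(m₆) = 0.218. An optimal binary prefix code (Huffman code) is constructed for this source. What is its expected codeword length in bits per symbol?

Repeatedly combine the two least-probable nodes; the expected code length is the sum of the merged weights.
merge 77/1000 + 121/1000 → 99/500
merge 183/1000 + 191/1000 → 187/500
merge 99/500 + 21/100 → 51/125
merge 109/500 + 187/500 → 74/125
merge 51/125 + 74/125 → 1
L = 99/500 + 187/500 + 51/125 + 74/125 + 1 = 643/250 = 2.572 bits/symbol.

2.572 bits/symbol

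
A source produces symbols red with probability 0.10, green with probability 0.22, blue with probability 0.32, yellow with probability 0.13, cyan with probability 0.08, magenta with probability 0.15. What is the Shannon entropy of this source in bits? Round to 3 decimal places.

H = −Σ pᵢ log₂ pᵢ.
−0.10·log₂(0.10) = 0.3322
−0.22·log₂(0.22) = 0.4806
−0.32·log₂(0.32) = 0.5260
−0.13·log₂(0.13) = 0.3826
−0.08·log₂(0.08) = 0.2915
−0.15·log₂(0.15) = 0.4105
Sum ≈ 2.4235 → 2.423 bits.

2.423 bits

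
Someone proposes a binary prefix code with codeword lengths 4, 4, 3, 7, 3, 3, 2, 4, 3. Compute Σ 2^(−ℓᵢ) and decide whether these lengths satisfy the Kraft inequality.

0.9453125; yes

With common denominator 2^7 = 128: Σ 2^(−ℓᵢ) = 8/128 + 8/128 + 16/128 + 1/128 + 16/128 + 16/128 + 32/128 + 8/128 + 16/128 = 121/128 = 0.9453125.
Kraft's inequality requires Σ ≤ 1; here Σ = 0.9453125 ≤ 1, so such a prefix code exists.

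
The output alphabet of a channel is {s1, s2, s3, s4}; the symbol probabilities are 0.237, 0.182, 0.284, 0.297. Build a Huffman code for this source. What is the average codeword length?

2 bits/symbol

Repeatedly combine the two least-probable nodes; the expected code length is the sum of the merged weights.
merge 91/500 + 237/1000 → 419/1000
merge 71/250 + 297/1000 → 581/1000
merge 419/1000 + 581/1000 → 1
L = 419/1000 + 581/1000 + 1 = 2 bits/symbol.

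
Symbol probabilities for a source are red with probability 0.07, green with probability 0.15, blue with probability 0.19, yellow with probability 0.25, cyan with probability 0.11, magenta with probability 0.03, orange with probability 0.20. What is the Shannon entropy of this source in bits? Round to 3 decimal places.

H = −Σ pᵢ log₂ pᵢ.
−0.07·log₂(0.07) = 0.2686
−0.15·log₂(0.15) = 0.4105
−0.19·log₂(0.19) = 0.4552
−0.25·log₂(0.25) = 0.5000
−0.11·log₂(0.11) = 0.3503
−0.03·log₂(0.03) = 0.1518
−0.20·log₂(0.20) = 0.4644
Sum ≈ 2.6008 → 2.601 bits.

2.601 bits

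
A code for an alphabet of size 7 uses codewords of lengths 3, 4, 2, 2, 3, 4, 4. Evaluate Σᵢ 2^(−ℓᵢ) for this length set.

With common denominator 2^4 = 16: Σ 2^(−ℓᵢ) = 2/16 + 1/16 + 4/16 + 4/16 + 2/16 + 1/16 + 1/16 = 15/16 = 0.9375.

0.9375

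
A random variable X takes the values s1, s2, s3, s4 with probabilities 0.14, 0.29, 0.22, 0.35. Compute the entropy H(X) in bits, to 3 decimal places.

H = −Σ pᵢ log₂ pᵢ.
−0.14·log₂(0.14) = 0.3971
−0.29·log₂(0.29) = 0.5179
−0.22·log₂(0.22) = 0.4806
−0.35·log₂(0.35) = 0.5301
Sum ≈ 1.9257 → 1.926 bits.

1.926 bits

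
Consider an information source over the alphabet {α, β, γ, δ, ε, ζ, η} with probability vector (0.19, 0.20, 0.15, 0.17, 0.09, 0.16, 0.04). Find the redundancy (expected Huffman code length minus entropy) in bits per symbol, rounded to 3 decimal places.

0.054 bits

Entropy H = −Σ p log₂ p ≈ 2.6862 bits.
Huffman merges: 1/25+9/100→13/100; 13/100+3/20→7/25; 4/25+17/100→33/100; 19/100+1/5→39/100; 7/25+33/100→61/100; 39/100+61/100→1. L = 137/50 ≈ 2.7400.
L − H = 2.7400 − 2.6862 = 0.054 bits.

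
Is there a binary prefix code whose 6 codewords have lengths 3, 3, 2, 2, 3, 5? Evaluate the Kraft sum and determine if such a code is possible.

With common denominator 2^5 = 32: Σ 2^(−ℓᵢ) = 4/32 + 4/32 + 8/32 + 8/32 + 4/32 + 1/32 = 29/32 = 0.90625.
Kraft's inequality requires Σ ≤ 1; here Σ = 0.90625 ≤ 1, so such a prefix code exists.

0.90625; yes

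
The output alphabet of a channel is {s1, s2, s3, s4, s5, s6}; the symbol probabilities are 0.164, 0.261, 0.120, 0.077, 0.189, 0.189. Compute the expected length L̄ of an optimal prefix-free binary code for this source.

2.55 bits/symbol

Repeatedly combine the two least-probable nodes; the expected code length is the sum of the merged weights.
merge 77/1000 + 3/25 → 197/1000
merge 41/250 + 189/1000 → 353/1000
merge 189/1000 + 197/1000 → 193/500
merge 261/1000 + 353/1000 → 307/500
merge 193/500 + 307/500 → 1
L = 197/1000 + 353/1000 + 193/500 + 307/500 + 1 = 51/20 = 2.55 bits/symbol.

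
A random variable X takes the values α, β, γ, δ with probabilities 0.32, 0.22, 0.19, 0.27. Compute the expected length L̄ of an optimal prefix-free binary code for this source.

2 bits/symbol

Repeatedly combine the two least-probable nodes; the expected code length is the sum of the merged weights.
merge 19/100 + 11/50 → 41/100
merge 27/100 + 8/25 → 59/100
merge 41/100 + 59/100 → 1
L = 41/100 + 59/100 + 1 = 2 bits/symbol.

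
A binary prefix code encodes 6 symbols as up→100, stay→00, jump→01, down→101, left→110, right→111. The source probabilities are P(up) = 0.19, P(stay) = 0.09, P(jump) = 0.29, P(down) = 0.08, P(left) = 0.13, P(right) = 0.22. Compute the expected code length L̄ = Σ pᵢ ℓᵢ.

2.62 bits/symbol

L̄ = Σ pᵢ·ℓᵢ = 0.19·3 + 0.09·2 + 0.29·2 + 0.08·3 + 0.13·3 + 0.22·3 = 2.62 bits/symbol.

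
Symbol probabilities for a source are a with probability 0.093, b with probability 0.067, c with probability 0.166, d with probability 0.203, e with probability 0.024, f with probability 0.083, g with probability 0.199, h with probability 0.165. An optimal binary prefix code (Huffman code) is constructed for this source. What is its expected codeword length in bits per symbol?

2.863 bits/symbol

Repeatedly combine the two least-probable nodes; the expected code length is the sum of the merged weights.
merge 3/125 + 67/1000 → 91/1000
merge 83/1000 + 91/1000 → 87/500
merge 93/1000 + 33/200 → 129/500
merge 83/500 + 87/500 → 17/50
merge 199/1000 + 203/1000 → 201/500
merge 129/500 + 17/50 → 299/500
merge 201/500 + 299/500 → 1
L = 91/1000 + 87/500 + 129/500 + 17/50 + 201/500 + 299/500 + 1 = 2863/1000 = 2.863 bits/symbol.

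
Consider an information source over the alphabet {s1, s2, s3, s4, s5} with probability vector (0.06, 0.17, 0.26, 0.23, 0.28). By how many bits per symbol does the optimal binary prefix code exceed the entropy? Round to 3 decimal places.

0.045 bits

Entropy H = −Σ p log₂ p ≈ 2.1853 bits.
Huffman merges: 3/50+17/100→23/100; 23/100+23/100→23/50; 13/50+7/25→27/50; 23/50+27/50→1. L = 223/100 ≈ 2.2300.
L − H = 2.2300 − 2.1853 = 0.045 bits.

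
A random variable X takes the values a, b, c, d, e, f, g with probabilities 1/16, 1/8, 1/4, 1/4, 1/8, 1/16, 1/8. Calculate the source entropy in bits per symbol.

Each probability is a power of 1/2, so log₂(1/p) is an integer.
H = Σ p·log₂(1/p) = 1/16·4 + 1/8·3 + 1/4·2 + 1/4·2 + 1/8·3 + 1/16·4 + 1/8·3 = 2.625 bits.

2.625 bits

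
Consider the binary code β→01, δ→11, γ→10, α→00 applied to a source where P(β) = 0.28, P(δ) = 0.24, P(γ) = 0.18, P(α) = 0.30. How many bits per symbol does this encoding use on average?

L̄ = Σ pᵢ·ℓᵢ = 0.28·2 + 0.24·2 + 0.18·2 + 0.30·2 = 2 bits/symbol.

2 bits/symbol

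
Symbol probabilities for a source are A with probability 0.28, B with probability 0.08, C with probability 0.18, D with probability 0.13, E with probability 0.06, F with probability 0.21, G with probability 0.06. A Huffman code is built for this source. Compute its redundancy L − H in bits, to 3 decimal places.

0.036 bits

Entropy H = −Σ p log₂ p ≈ 2.5936 bits.
Huffman merges: 3/50+3/50→3/25; 2/25+3/25→1/5; 13/100+9/50→31/100; 1/5+21/100→41/100; 7/25+31/100→59/100; 41/100+59/100→1. L = 263/100 ≈ 2.6300.
L − H = 2.6300 − 2.5936 = 0.036 bits.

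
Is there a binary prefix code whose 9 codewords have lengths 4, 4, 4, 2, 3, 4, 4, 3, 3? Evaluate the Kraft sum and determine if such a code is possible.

0.9375; yes

With common denominator 2^4 = 16: Σ 2^(−ℓᵢ) = 1/16 + 1/16 + 1/16 + 4/16 + 2/16 + 1/16 + 1/16 + 2/16 + 2/16 = 15/16 = 0.9375.
Kraft's inequality requires Σ ≤ 1; here Σ = 0.9375 ≤ 1, so such a prefix code exists.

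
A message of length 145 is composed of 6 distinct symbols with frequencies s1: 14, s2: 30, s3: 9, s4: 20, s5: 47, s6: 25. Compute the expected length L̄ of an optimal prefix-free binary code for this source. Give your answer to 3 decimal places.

Probabilities are the counts divided by 145.
Repeatedly combine the two least-probable nodes; the expected code length is the sum of the merged weights.
merge 9/145 + 14/145 → 23/145
merge 4/29 + 23/145 → 43/145
merge 5/29 + 6/29 → 11/29
merge 43/145 + 47/145 → 18/29
merge 11/29 + 18/29 → 1
L = 23/145 + 43/145 + 11/29 + 18/29 + 1 = 356/145 ≈ 2.455 bits/symbol.

2.455 bits/symbol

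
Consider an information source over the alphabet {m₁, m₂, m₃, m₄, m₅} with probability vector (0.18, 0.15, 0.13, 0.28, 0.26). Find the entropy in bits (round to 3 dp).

2.258 bits

H = −Σ pᵢ log₂ pᵢ.
−0.18·log₂(0.18) = 0.4453
−0.15·log₂(0.15) = 0.4105
−0.13·log₂(0.13) = 0.3826
−0.28·log₂(0.28) = 0.5142
−0.26·log₂(0.26) = 0.5053
Sum ≈ 2.2580 → 2.258 bits.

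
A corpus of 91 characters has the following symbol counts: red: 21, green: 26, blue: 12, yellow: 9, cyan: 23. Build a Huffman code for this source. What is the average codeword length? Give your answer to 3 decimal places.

Probabilities are the counts divided by 91.
Repeatedly combine the two least-probable nodes; the expected code length is the sum of the merged weights.
merge 9/91 + 12/91 → 3/13
merge 3/13 + 3/13 → 6/13
merge 23/91 + 2/7 → 7/13
merge 6/13 + 7/13 → 1
L = 3/13 + 6/13 + 7/13 + 1 = 29/13 ≈ 2.231 bits/symbol.

2.231 bits/symbol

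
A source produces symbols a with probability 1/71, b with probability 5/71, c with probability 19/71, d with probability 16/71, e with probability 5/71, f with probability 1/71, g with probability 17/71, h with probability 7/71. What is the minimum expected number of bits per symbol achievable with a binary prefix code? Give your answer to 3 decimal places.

Repeatedly combine the two least-probable nodes; the expected code length is the sum of the merged weights.
merge 1/71 + 1/71 → 2/71
merge 2/71 + 5/71 → 7/71
merge 5/71 + 7/71 → 12/71
merge 7/71 + 12/71 → 19/71
merge 16/71 + 17/71 → 33/71
merge 19/71 + 19/71 → 38/71
merge 33/71 + 38/71 → 1
L = 2/71 + 7/71 + 12/71 + 19/71 + 33/71 + 38/71 + 1 = 182/71 ≈ 2.563 bits/symbol.

2.563 bits/symbol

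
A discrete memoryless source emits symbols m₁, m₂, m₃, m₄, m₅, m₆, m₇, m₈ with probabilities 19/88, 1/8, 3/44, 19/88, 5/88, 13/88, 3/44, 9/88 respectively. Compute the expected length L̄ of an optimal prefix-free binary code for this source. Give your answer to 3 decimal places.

2.864 bits/symbol

Repeatedly combine the two least-probable nodes; the expected code length is the sum of the merged weights.
merge 5/88 + 3/44 → 1/8
merge 3/44 + 9/88 → 15/88
merge 1/8 + 1/8 → 1/4
merge 13/88 + 15/88 → 7/22
merge 19/88 + 19/88 → 19/44
merge 1/4 + 7/22 → 25/44
merge 19/44 + 25/44 → 1
L = 1/8 + 15/88 + 1/4 + 7/22 + 19/44 + 25/44 + 1 = 63/22 ≈ 2.864 bits/symbol.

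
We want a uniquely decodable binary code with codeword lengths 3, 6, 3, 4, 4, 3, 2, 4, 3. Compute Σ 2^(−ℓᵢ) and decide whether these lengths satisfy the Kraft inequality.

With common denominator 2^6 = 64: Σ 2^(−ℓᵢ) = 8/64 + 1/64 + 8/64 + 4/64 + 4/64 + 8/64 + 16/64 + 4/64 + 8/64 = 61/64 = 0.953125.
Kraft's inequality requires Σ ≤ 1; here Σ = 0.953125 ≤ 1, so such a prefix code exists.

0.953125; yes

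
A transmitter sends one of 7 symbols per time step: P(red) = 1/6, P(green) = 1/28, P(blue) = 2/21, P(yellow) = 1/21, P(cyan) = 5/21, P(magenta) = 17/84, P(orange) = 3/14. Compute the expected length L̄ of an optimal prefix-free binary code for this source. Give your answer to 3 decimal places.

Repeatedly combine the two least-probable nodes; the expected code length is the sum of the merged weights.
merge 1/28 + 1/21 → 1/12
merge 1/12 + 2/21 → 5/28
merge 1/6 + 5/28 → 29/84
merge 17/84 + 3/14 → 5/12
merge 5/21 + 29/84 → 7/12
merge 5/12 + 7/12 → 1
L = 1/12 + 5/28 + 29/84 + 5/12 + 7/12 + 1 = 73/28 ≈ 2.607 bits/symbol.

2.607 bits/symbol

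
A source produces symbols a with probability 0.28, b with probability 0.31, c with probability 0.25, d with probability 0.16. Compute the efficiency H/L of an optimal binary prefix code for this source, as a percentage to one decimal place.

98.1%

Entropy H = −Σ p log₂ p ≈ 1.9610 bits.
Huffman merges: 4/25+1/4→41/100; 7/25+31/100→59/100; 41/100+59/100→1. L = 2 ≈ 2.0000.
Efficiency = H/L = 1.9610/2.0000 = 98.1%.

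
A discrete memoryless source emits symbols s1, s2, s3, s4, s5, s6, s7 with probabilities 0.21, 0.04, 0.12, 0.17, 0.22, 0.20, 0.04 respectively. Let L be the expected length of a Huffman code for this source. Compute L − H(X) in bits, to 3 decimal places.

0.059 bits

Entropy H = −Σ p log₂ p ≈ 2.5909 bits.
Huffman merges: 1/25+1/25→2/25; 2/25+3/25→1/5; 17/100+1/5→37/100; 1/5+21/100→41/100; 11/50+37/100→59/100; 41/100+59/100→1. L = 53/20 ≈ 2.6500.
L − H = 2.6500 − 2.5909 = 0.059 bits.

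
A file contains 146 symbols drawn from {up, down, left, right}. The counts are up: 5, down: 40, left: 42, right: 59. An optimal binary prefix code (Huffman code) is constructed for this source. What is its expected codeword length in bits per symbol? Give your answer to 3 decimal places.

1.904 bits/symbol

Probabilities are the counts divided by 146.
Repeatedly combine the two least-probable nodes; the expected code length is the sum of the merged weights.
merge 5/146 + 20/73 → 45/146
merge 21/73 + 45/146 → 87/146
merge 59/146 + 87/146 → 1
L = 45/146 + 87/146 + 1 = 139/73 ≈ 1.904 bits/symbol.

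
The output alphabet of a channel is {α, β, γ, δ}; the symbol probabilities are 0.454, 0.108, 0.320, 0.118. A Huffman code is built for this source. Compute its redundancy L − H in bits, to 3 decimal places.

0.018 bits

Entropy H = −Σ p log₂ p ≈ 1.7538 bits.
Huffman merges: 27/250+59/500→113/500; 113/500+8/25→273/500; 227/500+273/500→1. L = 443/250 ≈ 1.7720.
L − H = 1.7720 − 1.7538 = 0.018 bits.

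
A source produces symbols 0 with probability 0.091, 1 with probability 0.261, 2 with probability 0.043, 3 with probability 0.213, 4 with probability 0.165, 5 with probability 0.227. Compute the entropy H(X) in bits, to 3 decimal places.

2.405 bits

H = −Σ pᵢ log₂ pᵢ.
−0.091·log₂(0.091) = 0.3147
−0.261·log₂(0.261) = 0.5058
−0.043·log₂(0.043) = 0.1952
−0.213·log₂(0.213) = 0.4752
−0.165·log₂(0.165) = 0.4289
−0.227·log₂(0.227) = 0.4856
Sum ≈ 2.4054 → 2.405 bits.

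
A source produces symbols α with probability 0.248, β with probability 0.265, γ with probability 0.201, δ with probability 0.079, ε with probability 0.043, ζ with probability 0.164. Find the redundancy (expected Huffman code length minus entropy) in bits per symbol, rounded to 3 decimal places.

Entropy H = −Σ p log₂ p ≈ 2.3841 bits.
Huffman merges: 43/1000+79/1000→61/500; 61/500+41/250→143/500; 201/1000+31/125→449/1000; 53/200+143/500→551/1000; 449/1000+551/1000→1. L = 301/125 ≈ 2.4080.
L − H = 2.4080 − 2.3841 = 0.024 bits.

0.024 bits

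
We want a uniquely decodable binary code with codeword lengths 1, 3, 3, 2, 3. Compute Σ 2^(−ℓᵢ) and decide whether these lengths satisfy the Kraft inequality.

1.125; no

With common denominator 2^3 = 8: Σ 2^(−ℓᵢ) = 4/8 + 1/8 + 1/8 + 2/8 + 1/8 = 9/8 = 1.125.
Kraft's inequality requires Σ ≤ 1; here Σ = 1.125 > 1, so no such prefix code exists.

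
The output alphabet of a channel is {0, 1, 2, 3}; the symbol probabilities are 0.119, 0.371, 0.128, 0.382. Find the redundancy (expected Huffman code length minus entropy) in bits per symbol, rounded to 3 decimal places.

0.059 bits

Entropy H = −Σ p log₂ p ≈ 1.8061 bits.
Huffman merges: 119/1000+16/125→247/1000; 247/1000+371/1000→309/500; 191/500+309/500→1. L = 373/200 ≈ 1.8650.
L − H = 1.8650 − 1.8061 = 0.059 bits.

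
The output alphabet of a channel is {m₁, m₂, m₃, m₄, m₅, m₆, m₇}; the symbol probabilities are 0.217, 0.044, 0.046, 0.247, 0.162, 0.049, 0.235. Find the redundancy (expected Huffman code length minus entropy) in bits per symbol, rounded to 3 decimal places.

0.021 bits

Entropy H = −Σ p log₂ p ≈ 2.5088 bits.
Huffman merges: 11/250+23/500→9/100; 49/1000+9/100→139/1000; 139/1000+81/500→301/1000; 217/1000+47/200→113/250; 247/1000+301/1000→137/250; 113/250+137/250→1. L = 253/100 ≈ 2.5300.
L − H = 2.5300 − 2.5088 = 0.021 bits.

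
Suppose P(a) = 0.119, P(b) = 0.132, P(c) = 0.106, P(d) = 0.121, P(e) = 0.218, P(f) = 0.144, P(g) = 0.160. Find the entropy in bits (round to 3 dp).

2.768 bits

H = −Σ pᵢ log₂ pᵢ.
−0.119·log₂(0.119) = 0.3654
−0.132·log₂(0.132) = 0.3856
−0.106·log₂(0.106) = 0.3432
−0.121·log₂(0.121) = 0.3687
−0.218·log₂(0.218) = 0.4791
−0.144·log₂(0.144) = 0.4026
−0.160·log₂(0.160) = 0.4230
Sum ≈ 2.7677 → 2.768 bits.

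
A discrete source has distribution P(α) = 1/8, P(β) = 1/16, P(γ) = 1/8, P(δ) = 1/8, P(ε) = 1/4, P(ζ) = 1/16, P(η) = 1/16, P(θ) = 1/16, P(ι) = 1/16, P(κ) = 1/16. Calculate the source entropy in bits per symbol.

3.125 bits

Each probability is a power of 1/2, so log₂(1/p) is an integer.
H = Σ p·log₂(1/p) = 1/8·3 + 1/16·4 + 1/8·3 + 1/8·3 + 1/4·2 + 1/16·4 + 1/16·4 + 1/16·4 + 1/16·4 + 1/16·4 = 3.125 bits.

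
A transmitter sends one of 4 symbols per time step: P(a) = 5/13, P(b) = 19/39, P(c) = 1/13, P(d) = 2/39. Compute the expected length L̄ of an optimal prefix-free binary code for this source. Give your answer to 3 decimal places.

1.641 bits/symbol

Repeatedly combine the two least-probable nodes; the expected code length is the sum of the merged weights.
merge 2/39 + 1/13 → 5/39
merge 5/39 + 5/13 → 20/39
merge 19/39 + 20/39 → 1
L = 5/39 + 20/39 + 1 = 64/39 ≈ 1.641 bits/symbol.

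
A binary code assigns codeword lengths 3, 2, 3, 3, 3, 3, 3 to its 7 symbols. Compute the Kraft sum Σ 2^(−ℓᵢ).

1

With common denominator 2^3 = 8: Σ 2^(−ℓᵢ) = 1/8 + 2/8 + 1/8 + 1/8 + 1/8 + 1/8 + 1/8 = 8/8 = 1.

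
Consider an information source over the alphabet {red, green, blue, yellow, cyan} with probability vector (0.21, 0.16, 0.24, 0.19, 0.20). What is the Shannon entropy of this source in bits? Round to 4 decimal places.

H = −Σ pᵢ log₂ pᵢ.
−0.21·log₂(0.21) = 0.4728
−0.16·log₂(0.16) = 0.4230
−0.24·log₂(0.24) = 0.4941
−0.19·log₂(0.19) = 0.4552
−0.20·log₂(0.20) = 0.4644
Sum ≈ 2.3096 → 2.3096 bits.

2.3096 bits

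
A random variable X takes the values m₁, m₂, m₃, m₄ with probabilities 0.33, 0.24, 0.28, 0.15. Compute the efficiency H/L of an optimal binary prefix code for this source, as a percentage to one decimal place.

97.3%

Entropy H = −Σ p log₂ p ≈ 1.9467 bits.
Huffman merges: 3/20+6/25→39/100; 7/25+33/100→61/100; 39/100+61/100→1. L = 2 ≈ 2.0000.
Efficiency = H/L = 1.9467/2.0000 = 97.3%.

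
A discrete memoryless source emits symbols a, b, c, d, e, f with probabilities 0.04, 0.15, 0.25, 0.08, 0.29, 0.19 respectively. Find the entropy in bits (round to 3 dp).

2.361 bits

H = −Σ pᵢ log₂ pᵢ.
−0.04·log₂(0.04) = 0.1858
−0.15·log₂(0.15) = 0.4105
−0.25·log₂(0.25) = 0.5000
−0.08·log₂(0.08) = 0.2915
−0.29·log₂(0.29) = 0.5179
−0.19·log₂(0.19) = 0.4552
Sum ≈ 2.3609 → 2.361 bits.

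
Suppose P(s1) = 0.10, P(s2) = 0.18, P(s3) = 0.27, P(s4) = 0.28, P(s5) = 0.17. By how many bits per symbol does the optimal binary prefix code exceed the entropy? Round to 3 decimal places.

0.034 bits

Entropy H = −Σ p log₂ p ≈ 2.2363 bits.
Huffman merges: 1/10+17/100→27/100; 9/50+27/100→9/20; 27/100+7/25→11/20; 9/20+11/20→1. L = 227/100 ≈ 2.2700.
L − H = 2.2700 − 2.2363 = 0.034 bits.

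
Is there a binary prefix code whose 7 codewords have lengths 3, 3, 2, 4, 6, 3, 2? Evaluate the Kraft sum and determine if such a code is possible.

0.953125; yes

With common denominator 2^6 = 64: Σ 2^(−ℓᵢ) = 8/64 + 8/64 + 16/64 + 4/64 + 1/64 + 8/64 + 16/64 = 61/64 = 0.953125.
Kraft's inequality requires Σ ≤ 1; here Σ = 0.953125 ≤ 1, so such a prefix code exists.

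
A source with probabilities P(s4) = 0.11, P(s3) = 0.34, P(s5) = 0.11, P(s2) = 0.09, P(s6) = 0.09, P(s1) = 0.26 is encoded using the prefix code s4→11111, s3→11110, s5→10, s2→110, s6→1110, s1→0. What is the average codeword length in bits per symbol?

3.36 bits/symbol

L̄ = Σ pᵢ·ℓᵢ = 0.11·5 + 0.34·5 + 0.11·2 + 0.09·3 + 0.09·4 + 0.26·1 = 3.36 bits/symbol.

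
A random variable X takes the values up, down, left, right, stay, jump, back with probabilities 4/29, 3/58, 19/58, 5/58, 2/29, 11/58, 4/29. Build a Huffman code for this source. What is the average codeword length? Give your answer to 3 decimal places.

Repeatedly combine the two least-probable nodes; the expected code length is the sum of the merged weights.
merge 3/58 + 2/29 → 7/58
merge 5/58 + 7/58 → 6/29
merge 4/29 + 4/29 → 8/29
merge 11/58 + 6/29 → 23/58
merge 8/29 + 19/58 → 35/58
merge 23/58 + 35/58 → 1
L = 7/58 + 6/29 + 8/29 + 23/58 + 35/58 + 1 = 151/58 ≈ 2.603 bits/symbol.

2.603 bits/symbol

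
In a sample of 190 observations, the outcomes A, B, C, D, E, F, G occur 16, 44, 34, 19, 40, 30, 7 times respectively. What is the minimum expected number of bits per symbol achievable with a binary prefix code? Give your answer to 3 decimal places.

Probabilities are the counts divided by 190.
Repeatedly combine the two least-probable nodes; the expected code length is the sum of the merged weights.
merge 7/190 + 8/95 → 23/190
merge 1/10 + 23/190 → 21/95
merge 3/19 + 17/95 → 32/95
merge 4/19 + 21/95 → 41/95
merge 22/95 + 32/95 → 54/95
merge 41/95 + 54/95 → 1
L = 23/190 + 21/95 + 32/95 + 41/95 + 54/95 + 1 = 509/190 ≈ 2.679 bits/symbol.

2.679 bits/symbol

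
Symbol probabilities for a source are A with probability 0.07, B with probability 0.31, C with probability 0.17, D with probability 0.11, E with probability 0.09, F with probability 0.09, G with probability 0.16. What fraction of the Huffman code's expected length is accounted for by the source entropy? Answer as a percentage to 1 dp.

98.0%

Entropy H = −Σ p log₂ p ≈ 2.6255 bits.
Huffman merges: 7/100+9/100→4/25; 9/100+11/100→1/5; 4/25+4/25→8/25; 17/100+1/5→37/100; 31/100+8/25→63/100; 37/100+63/100→1. L = 67/25 ≈ 2.6800.
Efficiency = H/L = 2.6255/2.6800 = 98.0%.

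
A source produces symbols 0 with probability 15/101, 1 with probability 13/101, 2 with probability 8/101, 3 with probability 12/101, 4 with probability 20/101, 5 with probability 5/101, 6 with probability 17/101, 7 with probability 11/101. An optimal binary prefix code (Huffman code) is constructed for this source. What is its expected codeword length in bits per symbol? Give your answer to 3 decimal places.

2.931 bits/symbol

Repeatedly combine the two least-probable nodes; the expected code length is the sum of the merged weights.
merge 5/101 + 8/101 → 13/101
merge 11/101 + 12/101 → 23/101
merge 13/101 + 13/101 → 26/101
merge 15/101 + 17/101 → 32/101
merge 20/101 + 23/101 → 43/101
merge 26/101 + 32/101 → 58/101
merge 43/101 + 58/101 → 1
L = 13/101 + 23/101 + 26/101 + 32/101 + 43/101 + 58/101 + 1 = 296/101 ≈ 2.931 bits/symbol.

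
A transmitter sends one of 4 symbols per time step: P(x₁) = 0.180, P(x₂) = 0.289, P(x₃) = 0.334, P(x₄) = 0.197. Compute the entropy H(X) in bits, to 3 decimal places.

1.953 bits

H = −Σ pᵢ log₂ pᵢ.
−0.180·log₂(0.180) = 0.4453
−0.289·log₂(0.289) = 0.5176
−0.334·log₂(0.334) = 0.5284
−0.197·log₂(0.197) = 0.4617
Sum ≈ 1.9530 → 1.953 bits.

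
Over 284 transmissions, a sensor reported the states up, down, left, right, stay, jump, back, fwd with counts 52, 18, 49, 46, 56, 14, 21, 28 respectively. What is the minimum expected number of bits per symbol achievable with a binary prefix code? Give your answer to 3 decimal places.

2.905 bits/symbol

Probabilities are the counts divided by 284.
Repeatedly combine the two least-probable nodes; the expected code length is the sum of the merged weights.
merge 7/142 + 9/142 → 8/71
merge 21/284 + 7/71 → 49/284
merge 8/71 + 23/142 → 39/142
merge 49/284 + 49/284 → 49/142
merge 13/71 + 14/71 → 27/71
merge 39/142 + 49/142 → 44/71
merge 27/71 + 44/71 → 1
L = 8/71 + 49/284 + 39/142 + 49/142 + 27/71 + 44/71 + 1 = 825/284 ≈ 2.905 bits/symbol.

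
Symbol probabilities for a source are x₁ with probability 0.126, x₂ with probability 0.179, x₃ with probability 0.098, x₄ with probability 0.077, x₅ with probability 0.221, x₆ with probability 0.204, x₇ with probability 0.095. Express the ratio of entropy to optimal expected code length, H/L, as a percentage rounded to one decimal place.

98.5%

Entropy H = −Σ p log₂ p ≈ 2.7058 bits.
Huffman merges: 77/1000+19/200→43/250; 49/500+63/500→28/125; 43/250+179/1000→351/1000; 51/250+221/1000→17/40; 28/125+351/1000→23/40; 17/40+23/40→1. L = 2747/1000 ≈ 2.7470.
Efficiency = H/L = 2.7058/2.7470 = 98.5%.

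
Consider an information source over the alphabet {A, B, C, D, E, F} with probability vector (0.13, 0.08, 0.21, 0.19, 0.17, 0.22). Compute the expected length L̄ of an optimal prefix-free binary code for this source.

Repeatedly combine the two least-probable nodes; the expected code length is the sum of the merged weights.
merge 2/25 + 13/100 → 21/100
merge 17/100 + 19/100 → 9/25
merge 21/100 + 21/100 → 21/50
merge 11/50 + 9/25 → 29/50
merge 21/50 + 29/50 → 1
L = 21/100 + 9/25 + 21/50 + 29/50 + 1 = 257/100 = 2.57 bits/symbol.

2.57 bits/symbol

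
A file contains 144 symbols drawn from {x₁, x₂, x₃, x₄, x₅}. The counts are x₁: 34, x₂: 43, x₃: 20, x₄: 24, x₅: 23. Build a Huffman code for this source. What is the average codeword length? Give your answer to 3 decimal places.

Probabilities are the counts divided by 144.
Repeatedly combine the two least-probable nodes; the expected code length is the sum of the merged weights.
merge 5/36 + 23/144 → 43/144
merge 1/6 + 17/72 → 29/72
merge 43/144 + 43/144 → 43/72
merge 29/72 + 43/72 → 1
L = 43/144 + 29/72 + 43/72 + 1 = 331/144 ≈ 2.299 bits/symbol.

2.299 bits/symbol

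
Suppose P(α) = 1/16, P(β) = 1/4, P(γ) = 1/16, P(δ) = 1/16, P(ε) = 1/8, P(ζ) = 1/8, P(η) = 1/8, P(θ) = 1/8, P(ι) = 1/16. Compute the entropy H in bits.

3 bits

Each probability is a power of 1/2, so log₂(1/p) is an integer.
H = Σ p·log₂(1/p) = 1/16·4 + 1/4·2 + 1/16·4 + 1/16·4 + 1/8·3 + 1/8·3 + 1/8·3 + 1/8·3 + 1/16·4 = 3 bits.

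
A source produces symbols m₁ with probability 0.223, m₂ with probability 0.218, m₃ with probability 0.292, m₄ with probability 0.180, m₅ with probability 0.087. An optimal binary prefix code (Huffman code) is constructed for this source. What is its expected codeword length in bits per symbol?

Repeatedly combine the two least-probable nodes; the expected code length is the sum of the merged weights.
merge 87/1000 + 9/50 → 267/1000
merge 109/500 + 223/1000 → 441/1000
merge 267/1000 + 73/250 → 559/1000
merge 441/1000 + 559/1000 → 1
L = 267/1000 + 441/1000 + 559/1000 + 1 = 2267/1000 = 2.267 bits/symbol.

2.267 bits/symbol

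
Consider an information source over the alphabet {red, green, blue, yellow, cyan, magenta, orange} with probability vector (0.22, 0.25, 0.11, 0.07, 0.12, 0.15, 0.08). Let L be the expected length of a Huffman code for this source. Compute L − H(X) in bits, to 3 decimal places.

0.011 bits

Entropy H = −Σ p log₂ p ≈ 2.6685 bits.
Huffman merges: 7/100+2/25→3/20; 11/100+3/25→23/100; 3/20+3/20→3/10; 11/50+23/100→9/20; 1/4+3/10→11/20; 9/20+11/20→1. L = 67/25 ≈ 2.6800.
L − H = 2.6800 − 2.6685 = 0.011 bits.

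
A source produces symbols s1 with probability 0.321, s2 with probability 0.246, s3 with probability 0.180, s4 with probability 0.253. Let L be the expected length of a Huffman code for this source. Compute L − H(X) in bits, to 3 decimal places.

0.029 bits

Entropy H = −Σ p log₂ p ≈ 1.9709 bits.
Huffman merges: 9/50+123/500→213/500; 253/1000+321/1000→287/500; 213/500+287/500→1. L = 2 ≈ 2.0000.
L − H = 2.0000 − 1.9709 = 0.029 bits.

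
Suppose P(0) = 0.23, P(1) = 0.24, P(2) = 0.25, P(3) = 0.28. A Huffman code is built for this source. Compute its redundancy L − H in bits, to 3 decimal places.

0.004 bits

Entropy H = −Σ p log₂ p ≈ 1.9960 bits.
Huffman merges: 23/100+6/25→47/100; 1/4+7/25→53/100; 47/100+53/100→1. L = 2 ≈ 2.0000.
L − H = 2.0000 − 1.9960 = 0.004 bits.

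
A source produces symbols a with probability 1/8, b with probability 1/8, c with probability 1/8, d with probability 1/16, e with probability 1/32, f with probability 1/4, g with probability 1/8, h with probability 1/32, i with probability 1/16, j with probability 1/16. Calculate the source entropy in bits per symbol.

3.0625 bits

Each probability is a power of 1/2, so log₂(1/p) is an integer.
H = Σ p·log₂(1/p) = 1/8·3 + 1/8·3 + 1/8·3 + 1/16·4 + 1/32·5 + 1/4·2 + 1/8·3 + 1/32·5 + 1/16·4 + 1/16·4 = 3.0625 bits.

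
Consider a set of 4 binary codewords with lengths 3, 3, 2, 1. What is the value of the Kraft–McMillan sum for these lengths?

With common denominator 2^3 = 8: Σ 2^(−ℓᵢ) = 1/8 + 1/8 + 2/8 + 4/8 = 8/8 = 1.

1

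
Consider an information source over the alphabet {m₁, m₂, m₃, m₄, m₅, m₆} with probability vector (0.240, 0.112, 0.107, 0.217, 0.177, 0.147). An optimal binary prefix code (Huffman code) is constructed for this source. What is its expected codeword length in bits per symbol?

2.543 bits/symbol

Repeatedly combine the two least-probable nodes; the expected code length is the sum of the merged weights.
merge 107/1000 + 14/125 → 219/1000
merge 147/1000 + 177/1000 → 81/250
merge 217/1000 + 219/1000 → 109/250
merge 6/25 + 81/250 → 141/250
merge 109/250 + 141/250 → 1
L = 219/1000 + 81/250 + 109/250 + 141/250 + 1 = 2543/1000 = 2.543 bits/symbol.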